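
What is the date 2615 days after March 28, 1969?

May 25, 1976

+365 (one year) → Mar 28, 1970 (2250 left).
+365 (one year) → Mar 28, 1971 (1885 left).
+366 (one year; includes Feb 29, 1972) → Mar 28, 1972 (1519 left).
+365 (one year) → Mar 28, 1973 (1154 left).
+365 (one year) → Mar 28, 1974 (789 left).
+365 (one year) → Mar 28, 1975 (424 left).
+366 (one year; includes Feb 29, 1976) → Mar 28, 1976 (58 left).
Mar has 31 days: +4 → Apr 1, 1976 (54 left).
Apr has 30 days: +30 → May 1, 1976 (24 left).
+24 → May 25, 1976.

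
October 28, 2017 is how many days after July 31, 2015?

Jul 31, 2015 → Jul 31, 2016: 366 days (Feb 29, 2016 is in that span).
Jul 31, 2016 → Jul 31, 2017: 365 days.
Jul 31, 2017 → Aug 31, 2017: 31 days (July has 31).
Aug 31, 2017 → Sep 30, 2017: 30 days (August has 31).
Sep 30, 2017 → Oct 28, 2017: 28 days.
Total: 820 days.

820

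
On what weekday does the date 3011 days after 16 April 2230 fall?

Saturday

First find the weekday of Apr 16, 2230. Doomsday rule: the anchor day for the 2200s is Friday. For year 30: 30÷12 = 2 r 6, and 6÷4 = 1, so 2+6+1 = 9.
Friday + 9 ≡ Sunday — that's 2230's doomsday.
In April the doomsday date is Apr 4.
Apr 16 is 12 days after Apr 4; 12 mod 7 = 5, so Sunday + 5 = Friday.
3011 mod 7 = 1, so 3011 days after a Friday is Friday + 1 = Saturday.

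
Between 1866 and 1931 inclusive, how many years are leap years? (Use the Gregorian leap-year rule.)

Multiples of 4 in [1866,1931]: 16.
Of those, multiples of 100: 1 (not leap unless ÷400).
Multiples of 400: 0.
Leap years = 16 − 1 + 0 = 15.

15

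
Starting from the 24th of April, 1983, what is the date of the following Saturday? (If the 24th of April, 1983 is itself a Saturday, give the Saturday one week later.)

April 30, 1983

Apr 24, 1983 is a Sunday.
From Sunday to the next Saturday is 6 days.
Apr 24, 1983 + 6 = Apr 30, 1983.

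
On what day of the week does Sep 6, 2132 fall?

Saturday

Doomsday rule: the anchor day for the 2100s is Sunday. For year 32: 32÷12 = 2 r 8, and 8÷4 = 2, so 2+8+2 = 12.
Sunday + 12 ≡ Friday — that's 2132's doomsday.
In September the doomsday date is Sep 5.
Sep 6 is 1 day after Sep 5; 1 mod 7 = 1, so Friday + 1 = Saturday.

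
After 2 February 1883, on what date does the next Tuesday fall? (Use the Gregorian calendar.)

February 6, 1883

Feb 2, 1883 is a Friday.
From Friday to the next Tuesday is 4 days.
Feb 2, 1883 + 4 = Feb 6, 1883.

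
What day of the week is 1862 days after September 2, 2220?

Saturday

First find the weekday of Sep 2, 2220. Doomsday rule: the anchor day for the 2200s is Friday. For year 20: 20÷12 = 1 r 8, and 8÷4 = 2, so 1+8+2 = 11.
Friday + 11 ≡ Tuesday — that's 2220's doomsday.
In September the doomsday date is Sep 5.
Sep 2 is 3 days before Sep 5; 3 mod 7 = 3, so Tuesday − 3 = Saturday.
1862 mod 7 = 0, so 1862 days after a Saturday is Saturday + 0 = Saturday.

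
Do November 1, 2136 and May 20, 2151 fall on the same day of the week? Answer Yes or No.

From Nov 1, 2136 to May 20, 2151 is 5313 days.
5313 mod 7 = 0, so they are the same weekday.
(Nov 1, 2136 is a Thursday; May 20, 2151 is a Thursday.)

Yes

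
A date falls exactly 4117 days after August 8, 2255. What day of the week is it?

Aug 8, 2255 is a Wednesday.
4117 mod 7 = 1, so 4117 days after a Wednesday is Wednesday + 1 = Thursday.

Thursday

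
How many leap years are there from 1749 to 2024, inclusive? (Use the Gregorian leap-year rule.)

Multiples of 4 in [1749,2024]: 69.
Of those, multiples of 100: 3 (not leap unless ÷400).
Multiples of 400: 1.
Leap years = 69 − 3 + 1 = 67.

67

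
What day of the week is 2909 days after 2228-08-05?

Saturday

Aug 5, 2228 is a Tuesday.
2909 mod 7 = 4, so 2909 days after a Tuesday is Tuesday + 4 = Saturday.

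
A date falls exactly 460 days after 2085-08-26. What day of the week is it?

Aug 26, 2085 is a Sunday.
460 mod 7 = 5, so 460 days after a Sunday is Sunday + 5 = Friday.

Friday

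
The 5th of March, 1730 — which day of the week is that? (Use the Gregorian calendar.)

Sunday

Doomsday rule: the anchor day for the 1700s is Sunday. For year 30: 30÷12 = 2 r 6, and 6÷4 = 1, so 2+6+1 = 9.
Sunday + 9 ≡ Tuesday — that's 1730's doomsday.
In March the doomsday date is Mar 14.
Mar 5 is 9 days before Mar 14; 9 mod 7 = 2, so Tuesday − 2 = Sunday.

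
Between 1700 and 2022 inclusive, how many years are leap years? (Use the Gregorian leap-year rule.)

Multiples of 4 in [1700,2022]: 81.
Of those, multiples of 100: 4 (not leap unless ÷400).
Multiples of 400: 1.
Leap years = 81 − 4 + 1 = 78.

78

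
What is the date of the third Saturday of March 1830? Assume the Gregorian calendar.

March 20, 1830

March 1, 1830 is a Monday.
The first Saturday is therefore March 6 (5 days later).
The third Saturday is 6 + 2×7 = March 20.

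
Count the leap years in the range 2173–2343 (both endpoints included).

Multiples of 4 in [2173,2343]: 42.
Of those, multiples of 100: 2 (not leap unless ÷400).
Multiples of 400: 0.
Leap years = 42 − 2 + 0 = 40.

40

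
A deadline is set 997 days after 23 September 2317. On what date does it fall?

June 16, 2320

+365 (one year) → Sep 23, 2318 (632 left).
+365 (one year) → Sep 23, 2319 (267 left).
Sep has 30 days: +8 → Oct 1, 2319 (259 left).
Oct has 31 days: +31 → Nov 1, 2319 (228 left).
Nov has 30 days: +30 → Dec 1, 2319 (198 left).
Dec has 31 days: +31 → Jan 1, 2320 (167 left).
Jan has 31 days: +31 → Feb 1, 2320 (136 left).
Feb has 29 days: +29 → Mar 1, 2320 (107 left).
Mar has 31 days: +31 → Apr 1, 2320 (76 left).
Apr has 30 days: +30 → May 1, 2320 (46 left).
May has 31 days: +31 → Jun 1, 2320 (15 left).
+15 → Jun 16, 2320.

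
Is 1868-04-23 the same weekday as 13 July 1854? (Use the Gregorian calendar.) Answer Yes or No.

From Jul 13, 1854 to Apr 23, 1868 is 5033 days.
5033 mod 7 = 0, so they are the same weekday.
(Jul 13, 1854 is a Thursday; Apr 23, 1868 is a Thursday.)

Yes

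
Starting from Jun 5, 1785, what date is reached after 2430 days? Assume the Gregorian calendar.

+365 (one year) → Jun 5, 1786 (2065 left).
+365 (one year) → Jun 5, 1787 (1700 left).
+366 (one year; includes Feb 29, 1788) → Jun 5, 1788 (1334 left).
+365 (one year) → Jun 5, 1789 (969 left).
+365 (one year) → Jun 5, 1790 (604 left).
+365 (one year) → Jun 5, 1791 (239 left).
Jun has 30 days: +26 → Jul 1, 1791 (213 left).
Jul has 31 days: +31 → Aug 1, 1791 (182 left).
Aug has 31 days: +31 → Sep 1, 1791 (151 left).
Sep has 30 days: +30 → Oct 1, 1791 (121 left).
Oct has 31 days: +31 → Nov 1, 1791 (90 left).
Nov has 30 days: +30 → Dec 1, 1791 (60 left).
Dec has 31 days: +31 → Jan 1, 1792 (29 left).
+29 → Jan 30, 1792.

January 30, 1792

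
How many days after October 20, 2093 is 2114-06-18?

Oct 20, 2093 → Oct 20, 2094: 365 days.
Oct 20, 2094 → Oct 20, 2095: 365 days.
Oct 20, 2095 → Oct 20, 2096: 366 days (Feb 29, 2096 is in that span).
Oct 20, 2096 → Oct 20, 2097: 365 days.
Oct 20, 2097 → Oct 20, 2098: 365 days.
Oct 20, 2098 → Oct 20, 2099: 365 days.
Oct 20, 2099 → Oct 20, 2100: 365 days.
Oct 20, 2100 → Oct 20, 2101: 365 days.
Oct 20, 2101 → Oct 20, 2102: 365 days.
Oct 20, 2102 → Oct 20, 2103: 365 days.
Oct 20, 2103 → Oct 20, 2104: 366 days (Feb 29, 2104 is in that span).
Oct 20, 2104 → Oct 20, 2105: 365 days.
Oct 20, 2105 → Oct 20, 2106: 365 days.
Oct 20, 2106 → Oct 20, 2107: 365 days.
Oct 20, 2107 → Oct 20, 2108: 366 days (Feb 29, 2108 is in that span).
Oct 20, 2108 → Oct 20, 2109: 365 days.
Oct 20, 2109 → Oct 20, 2110: 365 days.
Oct 20, 2110 → Oct 20, 2111: 365 days.
Oct 20, 2111 → Oct 20, 2112: 366 days (Feb 29, 2112 is in that span).
Oct 20, 2112 → Oct 20, 2113: 365 days.
Oct 20, 2113 → Nov 20, 2113: 31 days (October has 31).
Nov 20, 2113 → Dec 20, 2113: 30 days (November has 30).
Dec 20, 2113 → Jan 20, 2114: 31 days (December has 31).
Jan 20, 2114 → Feb 20, 2114: 31 days (January has 31).
Feb 20, 2114 → Mar 20, 2114: 28 days (February has 28).
Mar 20, 2114 → Apr 20, 2114: 31 days (March has 31).
Apr 20, 2114 → May 20, 2114: 30 days (April has 30).
May 20, 2114 → Jun 18, 2114: 29 days.
Total: 7545 days.

7545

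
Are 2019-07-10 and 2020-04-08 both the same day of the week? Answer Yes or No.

From Jul 10, 2019 to Apr 8, 2020 is 273 days.
273 mod 7 = 0, so they are the same weekday.
(Jul 10, 2019 is a Wednesday; Apr 8, 2020 is a Wednesday.)

Yes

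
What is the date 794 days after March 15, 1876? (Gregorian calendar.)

+365 (one year) → Mar 15, 1877 (429 left).
+365 (one year) → Mar 15, 1878 (64 left).
Mar has 31 days: +17 → Apr 1, 1878 (47 left).
Apr has 30 days: +30 → May 1, 1878 (17 left).
+17 → May 18, 1878.

May 18, 1878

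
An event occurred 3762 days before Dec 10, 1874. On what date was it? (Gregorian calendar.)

−365 (one year) → Dec 10, 1873 (3397 left).
−365 (one year) → Dec 10, 1872 (3032 left).
−366 (one year; includes Feb 29, 1872) → Dec 10, 1871 (2666 left).
−365 (one year) → Dec 10, 1870 (2301 left).
−365 (one year) → Dec 10, 1869 (1936 left).
−365 (one year) → Dec 10, 1868 (1571 left).
−366 (one year; includes Feb 29, 1868) → Dec 10, 1867 (1205 left).
−365 (one year) → Dec 10, 1866 (840 left).
−365 (one year) → Dec 10, 1865 (475 left).
−365 (one year) → Dec 10, 1864 (110 left).
−10 → Nov 30, 1864 (end of Nov, 30 days; 100 left).
−30 → Oct 31, 1864 (end of Oct, 31 days; 70 left).
−31 → Sep 30, 1864 (end of Sep, 30 days; 39 left).
−30 → Aug 31, 1864 (end of Aug, 31 days; 9 left).
−9 → Aug 22, 1864.

August 22, 1864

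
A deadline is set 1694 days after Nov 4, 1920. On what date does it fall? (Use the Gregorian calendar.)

+365 (one year) → Nov 4, 1921 (1329 left).
+365 (one year) → Nov 4, 1922 (964 left).
+365 (one year) → Nov 4, 1923 (599 left).
+366 (one year; includes Feb 29, 1924) → Nov 4, 1924 (233 left).
Nov has 30 days: +27 → Dec 1, 1924 (206 left).
Dec has 31 days: +31 → Jan 1, 1925 (175 left).
Jan has 31 days: +31 → Feb 1, 1925 (144 left).
Feb has 28 days: +28 → Mar 1, 1925 (116 left).
Mar has 31 days: +31 → Apr 1, 1925 (85 left).
Apr has 30 days: +30 → May 1, 1925 (55 left).
May has 31 days: +31 → Jun 1, 1925 (24 left).
+24 → Jun 25, 1925.

June 25, 1925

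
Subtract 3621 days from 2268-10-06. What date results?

−366 (one year; includes Feb 29, 2268) → Oct 6, 2267 (3255 left).
−365 (one year) → Oct 6, 2266 (2890 left).
−365 (one year) → Oct 6, 2265 (2525 left).
−365 (one year) → Oct 6, 2264 (2160 left).
−366 (one year; includes Feb 29, 2264) → Oct 6, 2263 (1794 left).
−365 (one year) → Oct 6, 2262 (1429 left).
−365 (one year) → Oct 6, 2261 (1064 left).
−365 (one year) → Oct 6, 2260 (699 left).
−366 (one year; includes Feb 29, 2260) → Oct 6, 2259 (333 left).
−6 → Sep 30, 2259 (end of Sep, 30 days; 327 left).
−30 → Aug 31, 2259 (end of Aug, 31 days; 297 left).
−31 → Jul 31, 2259 (end of Jul, 31 days; 266 left).
−31 → Jun 30, 2259 (end of Jun, 30 days; 235 left).
−30 → May 31, 2259 (end of May, 31 days; 205 left).
−31 → Apr 30, 2259 (end of Apr, 30 days; 174 left).
−30 → Mar 31, 2259 (end of Mar, 31 days; 144 left).
−31 → Feb 28, 2259 (end of Feb, 28 days; 113 left).
−28 → Jan 31, 2259 (end of Jan, 31 days; 85 left).
−31 → Dec 31, 2258 (end of Dec, 31 days; 54 left).
−31 → Nov 30, 2258 (end of Nov, 30 days; 23 left).
−23 → Nov 7, 2258.

November 7, 2258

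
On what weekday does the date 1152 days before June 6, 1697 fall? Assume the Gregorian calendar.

Sunday

First find the weekday of Jun 6, 1697. Doomsday rule: the anchor day for the 1600s is Tuesday. For year 97: 97÷12 = 8 r 1, and 1÷4 = 0, so 8+1+0 = 9.
Tuesday + 9 ≡ Thursday — that's 1697's doomsday.
In June the doomsday date is Jun 6.
Jun 6 is the doomsday itself: Thursday.
1152 mod 7 = 4, so 1152 days before a Thursday is Thursday − 4 = Sunday.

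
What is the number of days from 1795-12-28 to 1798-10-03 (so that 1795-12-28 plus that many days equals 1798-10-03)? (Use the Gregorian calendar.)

Dec 28, 1795 → Dec 28, 1796: 366 days (Feb 29, 1796 is in that span).
Dec 28, 1796 → Dec 28, 1797: 365 days.
Dec 28, 1797 → Jan 28, 1798: 31 days (December has 31).
Jan 28, 1798 → Feb 28, 1798: 31 days (January has 31).
Feb 28, 1798 → Mar 28, 1798: 28 days (February has 28).
Mar 28, 1798 → Apr 28, 1798: 31 days (March has 31).
Apr 28, 1798 → May 28, 1798: 30 days (April has 30).
May 28, 1798 → Jun 28, 1798: 31 days (May has 31).
Jun 28, 1798 → Jul 28, 1798: 30 days (June has 30).
Jul 28, 1798 → Aug 28, 1798: 31 days (July has 31).
Aug 28, 1798 → Sep 28, 1798: 31 days (August has 31).
Sep 28, 1798 → Oct 3, 1798: 5 days.
Total: 1010 days.

1010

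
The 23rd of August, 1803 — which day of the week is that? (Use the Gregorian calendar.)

January 1, 1803 is a Saturday.
Jan 1, 1803 → Feb 1, 1803: 31 days (January has 31).
Feb 1, 1803 → Mar 1, 1803: 28 days (February has 28).
Mar 1, 1803 → Apr 1, 1803: 31 days (March has 31).
Apr 1, 1803 → May 1, 1803: 30 days (April has 30).
May 1, 1803 → Jun 1, 1803: 31 days (May has 31).
Jun 1, 1803 → Jul 1, 1803: 30 days (June has 30).
Jul 1, 1803 → Aug 1, 1803: 31 days (July has 31).
Aug 1, 1803 → Aug 23, 1803: 22 days.
Total: 234 days.
234 mod 7 = 3, so Saturday + 3 = Tuesday.

Tuesday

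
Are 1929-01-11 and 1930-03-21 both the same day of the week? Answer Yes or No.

From Jan 11, 1929 to Mar 21, 1930 is 434 days.
434 mod 7 = 0, so they are the same weekday.
(Jan 11, 1929 is a Friday; Mar 21, 1930 is a Friday.)

Yes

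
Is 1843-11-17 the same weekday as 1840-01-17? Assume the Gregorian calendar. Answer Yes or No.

From Jan 17, 1840 to Nov 17, 1843 is 1400 days.
1400 mod 7 = 0, so they are the same weekday.
(Jan 17, 1840 is a Friday; Nov 17, 1843 is a Friday.)

Yes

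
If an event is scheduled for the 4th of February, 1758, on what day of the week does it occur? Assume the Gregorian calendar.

Doomsday rule: the anchor day for the 1700s is Sunday. For year 58: 58÷12 = 4 r 10, and 10÷4 = 2, so 4+10+2 = 16.
Sunday + 16 ≡ Tuesday — that's 1758's doomsday.
In February the doomsday date is Feb 28 (1758 is not a leap year).
Feb 4 is 24 days before Feb 28; 24 mod 7 = 3, so Tuesday − 3 = Saturday.

Saturday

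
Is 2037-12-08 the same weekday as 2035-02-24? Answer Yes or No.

No

From Feb 24, 2035 to Dec 8, 2037 is 1018 days.
1018 mod 7 = 3, so they are different weekdays.
(Feb 24, 2035 is a Saturday; Dec 8, 2037 is a Tuesday.)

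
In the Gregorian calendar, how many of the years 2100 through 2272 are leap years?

Multiples of 4 in [2100,2272]: 44.
Of those, multiples of 100: 2 (not leap unless ÷400).
Multiples of 400: 0.
Leap years = 44 − 2 + 0 = 42.

42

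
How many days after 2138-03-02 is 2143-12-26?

Mar 2, 2138 → Mar 2, 2139: 365 days.
Mar 2, 2139 → Mar 2, 2140: 366 days (Feb 29, 2140 is in that span).
Mar 2, 2140 → Mar 2, 2141: 365 days.
Mar 2, 2141 → Mar 2, 2142: 365 days.
Mar 2, 2142 → Mar 2, 2143: 365 days.
Mar 2, 2143 → Apr 2, 2143: 31 days (March has 31).
Apr 2, 2143 → May 2, 2143: 30 days (April has 30).
May 2, 2143 → Jun 2, 2143: 31 days (May has 31).
Jun 2, 2143 → Jul 2, 2143: 30 days (June has 30).
Jul 2, 2143 → Aug 2, 2143: 31 days (July has 31).
Aug 2, 2143 → Sep 2, 2143: 31 days (August has 31).
Sep 2, 2143 → Oct 2, 2143: 30 days (September has 30).
Oct 2, 2143 → Nov 2, 2143: 31 days (October has 31).
Nov 2, 2143 → Dec 2, 2143: 30 days (November has 30).
Dec 2, 2143 → Dec 26, 2143: 24 days.
Total: 2125 days.

2125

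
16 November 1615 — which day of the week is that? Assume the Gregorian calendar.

Doomsday rule: the anchor day for the 1600s is Tuesday. For year 15: 15÷12 = 1 r 3, and 3÷4 = 0, so 1+3+0 = 4.
Tuesday + 4 ≡ Saturday — that's 1615's doomsday.
In November the doomsday date is Nov 7.
Nov 16 is 9 days after Nov 7; 9 mod 7 = 2, so Saturday + 2 = Monday.

Monday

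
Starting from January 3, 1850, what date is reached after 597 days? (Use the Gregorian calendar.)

August 23, 1851

+365 (one year) → Jan 3, 1851 (232 left).
Jan has 31 days: +29 → Feb 1, 1851 (203 left).
Feb has 28 days: +28 → Mar 1, 1851 (175 left).
Mar has 31 days: +31 → Apr 1, 1851 (144 left).
Apr has 30 days: +30 → May 1, 1851 (114 left).
May has 31 days: +31 → Jun 1, 1851 (83 left).
Jun has 30 days: +30 → Jul 1, 1851 (53 left).
Jul has 31 days: +31 → Aug 1, 1851 (22 left).
+22 → Aug 23, 1851.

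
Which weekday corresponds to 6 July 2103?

January 1, 2103 is a Monday.
Jan 1, 2103 → Feb 1, 2103: 31 days (January has 31).
Feb 1, 2103 → Mar 1, 2103: 28 days (February has 28).
Mar 1, 2103 → Apr 1, 2103: 31 days (March has 31).
Apr 1, 2103 → May 1, 2103: 30 days (April has 30).
May 1, 2103 → Jun 1, 2103: 31 days (May has 31).
Jun 1, 2103 → Jul 1, 2103: 30 days (June has 30).
Jul 1, 2103 → Jul 6, 2103: 5 days.
Total: 186 days.
186 mod 7 = 4, so Monday + 4 = Friday.

Friday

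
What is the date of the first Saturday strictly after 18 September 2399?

September 25, 2399

Sep 18, 2399 is a Saturday.
From Saturday to the next Saturday is 7 days.
Sep 18, 2399 + 7 = Sep 25, 2399.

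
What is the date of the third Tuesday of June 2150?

June 16, 2150

June 1, 2150 is a Monday.
The first Tuesday is therefore June 2 (1 days later).
The third Tuesday is 2 + 2×7 = June 16.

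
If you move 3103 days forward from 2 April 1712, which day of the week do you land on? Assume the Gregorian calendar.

First find the weekday of Apr 2, 1712. Doomsday rule: the anchor day for the 1700s is Sunday. For year 12: 12÷12 = 1 r 0, and 0÷4 = 0, so 1+0+0 = 1.
Sunday + 1 ≡ Monday — that's 1712's doomsday.
In April the doomsday date is Apr 4.
Apr 2 is 2 days before Apr 4; 2 mod 7 = 2, so Monday − 2 = Saturday.
3103 mod 7 = 2, so 3103 days after a Saturday is Saturday + 2 = Monday.

Monday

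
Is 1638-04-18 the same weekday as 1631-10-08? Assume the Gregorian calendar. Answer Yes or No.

From Oct 8, 1631 to Apr 18, 1638 is 2384 days.
2384 mod 7 = 4, so they are different weekdays.
(Oct 8, 1631 is a Wednesday; Apr 18, 1638 is a Sunday.)

No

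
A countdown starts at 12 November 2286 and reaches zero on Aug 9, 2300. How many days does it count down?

5018

Nov 12, 2286 → Nov 12, 2287: 365 days.
Nov 12, 2287 → Nov 12, 2288: 366 days (Feb 29, 2288 is in that span).
Nov 12, 2288 → Nov 12, 2289: 365 days.
Nov 12, 2289 → Nov 12, 2290: 365 days.
Nov 12, 2290 → Nov 12, 2291: 365 days.
Nov 12, 2291 → Nov 12, 2292: 366 days (Feb 29, 2292 is in that span).
Nov 12, 2292 → Nov 12, 2293: 365 days.
Nov 12, 2293 → Nov 12, 2294: 365 days.
Nov 12, 2294 → Nov 12, 2295: 365 days.
Nov 12, 2295 → Nov 12, 2296: 366 days (Feb 29, 2296 is in that span).
Nov 12, 2296 → Nov 12, 2297: 365 days.
Nov 12, 2297 → Nov 12, 2298: 365 days.
Nov 12, 2298 → Nov 12, 2299: 365 days.
Nov 12, 2299 → Dec 12, 2299: 30 days (November has 30).
Dec 12, 2299 → Jan 12, 2300: 31 days (December has 31).
Jan 12, 2300 → Feb 12, 2300: 31 days (January has 31).
Feb 12, 2300 → Mar 12, 2300: 28 days (February has 28).
Mar 12, 2300 → Apr 12, 2300: 31 days (March has 31).
Apr 12, 2300 → May 12, 2300: 30 days (April has 30).
May 12, 2300 → Jun 12, 2300: 31 days (May has 31).
Jun 12, 2300 → Jul 12, 2300: 30 days (June has 30).
Jul 12, 2300 → Aug 9, 2300: 28 days.
Total: 5018 days.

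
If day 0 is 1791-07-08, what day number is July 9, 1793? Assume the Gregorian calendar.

Jul 8, 1791 → Jul 8, 1792: 366 days (Feb 29, 1792 is in that span).
Jul 8, 1792 → Aug 8, 1792: 31 days (July has 31).
Aug 8, 1792 → Sep 8, 1792: 31 days (August has 31).
Sep 8, 1792 → Oct 8, 1792: 30 days (September has 30).
Oct 8, 1792 → Nov 8, 1792: 31 days (October has 31).
Nov 8, 1792 → Dec 8, 1792: 30 days (November has 30).
Dec 8, 1792 → Jan 8, 1793: 31 days (December has 31).
Jan 8, 1793 → Feb 8, 1793: 31 days (January has 31).
Feb 8, 1793 → Mar 8, 1793: 28 days (February has 28).
Mar 8, 1793 → Apr 8, 1793: 31 days (March has 31).
Apr 8, 1793 → May 8, 1793: 30 days (April has 30).
May 8, 1793 → Jun 8, 1793: 31 days (May has 31).
Jun 8, 1793 → Jul 8, 1793: 30 days (June has 30).
Jul 8, 1793 → Jul 9, 1793: 1 days.
Total: 732 days.

732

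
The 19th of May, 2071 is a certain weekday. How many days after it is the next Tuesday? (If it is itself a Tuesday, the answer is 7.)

7

May 19, 2071 is a Tuesday.
From Tuesday to the next Tuesday is 7 days.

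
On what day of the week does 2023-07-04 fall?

Tuesday

January 1, 2023 is a Sunday.
Jan 1, 2023 → Feb 1, 2023: 31 days (January has 31).
Feb 1, 2023 → Mar 1, 2023: 28 days (February has 28).
Mar 1, 2023 → Apr 1, 2023: 31 days (March has 31).
Apr 1, 2023 → May 1, 2023: 30 days (April has 30).
May 1, 2023 → Jun 1, 2023: 31 days (May has 31).
Jun 1, 2023 → Jul 1, 2023: 30 days (June has 30).
Jul 1, 2023 → Jul 4, 2023: 3 days.
Total: 184 days.
184 mod 7 = 2, so Sunday + 2 = Tuesday.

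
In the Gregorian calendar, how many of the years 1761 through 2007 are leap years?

59

Multiples of 4 in [1761,2007]: 61.
Of those, multiples of 100: 3 (not leap unless ÷400).
Multiples of 400: 1.
Leap years = 61 − 3 + 1 = 59.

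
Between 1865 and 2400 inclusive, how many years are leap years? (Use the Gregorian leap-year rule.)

Multiples of 4 in [1865,2400]: 134.
Of those, multiples of 100: 6 (not leap unless ÷400).
Multiples of 400: 2.
Leap years = 134 − 6 + 2 = 130.

130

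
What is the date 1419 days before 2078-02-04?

March 18, 2074

−365 (one year) → Feb 4, 2077 (1054 left).
−366 (one year; includes Feb 29, 2076) → Feb 4, 2076 (688 left).
−365 (one year) → Feb 4, 2075 (323 left).
−4 → Jan 31, 2075 (end of Jan, 31 days; 319 left).
−31 → Dec 31, 2074 (end of Dec, 31 days; 288 left).
−31 → Nov 30, 2074 (end of Nov, 30 days; 257 left).
−30 → Oct 31, 2074 (end of Oct, 31 days; 227 left).
−31 → Sep 30, 2074 (end of Sep, 30 days; 196 left).
−30 → Aug 31, 2074 (end of Aug, 31 days; 166 left).
−31 → Jul 31, 2074 (end of Jul, 31 days; 135 left).
−31 → Jun 30, 2074 (end of Jun, 30 days; 104 left).
−30 → May 31, 2074 (end of May, 31 days; 74 left).
−31 → Apr 30, 2074 (end of Apr, 30 days; 43 left).
−30 → Mar 31, 2074 (end of Mar, 31 days; 13 left).
−13 → Mar 18, 2074.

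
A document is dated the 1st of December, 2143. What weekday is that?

Doomsday rule: the anchor day for the 2100s is Sunday. For year 43: 43÷12 = 3 r 7, and 7÷4 = 1, so 3+7+1 = 11.
Sunday + 11 ≡ Thursday — that's 2143's doomsday.
In December the doomsday date is Dec 12.
Dec 1 is 11 days before Dec 12; 11 mod 7 = 4, so Thursday − 4 = Sunday.

Sunday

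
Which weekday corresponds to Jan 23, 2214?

Sunday

Doomsday rule: the anchor day for the 2200s is Friday. For year 14: 14÷12 = 1 r 2, and 2÷4 = 0, so 1+2+0 = 3.
Friday + 3 ≡ Monday — that's 2214's doomsday.
In January the doomsday date is Jan 3 (2214 is not a leap year).
Jan 23 is 20 days after Jan 3; 20 mod 7 = 6, so Monday + 6 = Sunday.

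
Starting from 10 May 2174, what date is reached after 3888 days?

+365 (one year) → May 10, 2175 (3523 left).
+366 (one year; includes Feb 29, 2176) → May 10, 2176 (3157 left).
+365 (one year) → May 10, 2177 (2792 left).
+365 (one year) → May 10, 2178 (2427 left).
+365 (one year) → May 10, 2179 (2062 left).
+366 (one year; includes Feb 29, 2180) → May 10, 2180 (1696 left).
+365 (one year) → May 10, 2181 (1331 left).
+365 (one year) → May 10, 2182 (966 left).
+365 (one year) → May 10, 2183 (601 left).
+366 (one year; includes Feb 29, 2184) → May 10, 2184 (235 left).
May has 31 days: +22 → Jun 1, 2184 (213 left).
Jun has 30 days: +30 → Jul 1, 2184 (183 left).
Jul has 31 days: +31 → Aug 1, 2184 (152 left).
Aug has 31 days: +31 → Sep 1, 2184 (121 left).
Sep has 30 days: +30 → Oct 1, 2184 (91 left).
Oct has 31 days: +31 → Nov 1, 2184 (60 left).
Nov has 30 days: +30 → Dec 1, 2184 (30 left).
+30 → Dec 31, 2184.

December 31, 2184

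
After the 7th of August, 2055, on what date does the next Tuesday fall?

August 10, 2055

Aug 7, 2055 is a Saturday.
From Saturday to the next Tuesday is 3 days.
Aug 7, 2055 + 3 = Aug 10, 2055.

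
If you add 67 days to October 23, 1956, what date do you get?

December 29, 1956

Oct has 31 days: +9 → Nov 1, 1956 (58 left).
Nov has 30 days: +30 → Dec 1, 1956 (28 left).
+28 → Dec 29, 1956.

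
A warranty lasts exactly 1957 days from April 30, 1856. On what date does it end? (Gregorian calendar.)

+365 (one year) → Apr 30, 1857 (1592 left).
+365 (one year) → Apr 30, 1858 (1227 left).
+365 (one year) → Apr 30, 1859 (862 left).
+366 (one year; includes Feb 29, 1860) → Apr 30, 1860 (496 left).
+365 (one year) → Apr 30, 1861 (131 left).
Apr has 30 days: +1 → May 1, 1861 (130 left).
May has 31 days: +31 → Jun 1, 1861 (99 left).
Jun has 30 days: +30 → Jul 1, 1861 (69 left).
Jul has 31 days: +31 → Aug 1, 1861 (38 left).
Aug has 31 days: +31 → Sep 1, 1861 (7 left).
+7 → Sep 8, 1861.

September 8, 1861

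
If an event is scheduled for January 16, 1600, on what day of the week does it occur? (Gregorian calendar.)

Doomsday rule: the anchor day for the 1600s is Tuesday. For year 00: 0÷12 = 0 r 0, and 0÷4 = 0, so 0+0+0 = 0.
Tuesday + 0 ≡ Tuesday — that's 1600's doomsday.
In January the doomsday date is Jan 4 (1600 is a leap year (divisible by 400)).
Jan 16 is 12 days after Jan 4; 12 mod 7 = 5, so Tuesday + 5 = Sunday.

Sunday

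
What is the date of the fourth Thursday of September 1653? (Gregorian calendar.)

September 1, 1653 is a Monday.
The first Thursday is therefore September 4 (3 days later).
The fourth Thursday is 4 + 3×7 = September 25.

September 25, 1653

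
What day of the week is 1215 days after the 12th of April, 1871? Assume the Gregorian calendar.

Sunday

First find the weekday of Apr 12, 1871. Doomsday rule: the anchor day for the 1800s is Friday. For year 71: 71÷12 = 5 r 11, and 11÷4 = 2, so 5+11+2 = 18.
Friday + 18 ≡ Tuesday — that's 1871's doomsday.
In April the doomsday date is Apr 4.
Apr 12 is 8 days after Apr 4; 8 mod 7 = 1, so Tuesday + 1 = Wednesday.
1215 mod 7 = 4, so 1215 days after a Wednesday is Wednesday + 4 = Sunday.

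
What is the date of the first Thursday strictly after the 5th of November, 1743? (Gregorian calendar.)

November 7, 1743

Nov 5, 1743 is a Tuesday.
From Tuesday to the next Thursday is 2 days.
Nov 5, 1743 + 2 = Nov 7, 1743.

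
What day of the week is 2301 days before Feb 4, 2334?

Feb 4, 2334 is a Sunday.
2301 mod 7 = 5, so 2301 days before a Sunday is Sunday − 5 = Tuesday.

Tuesday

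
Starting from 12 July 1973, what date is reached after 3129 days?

February 4, 1982

+365 (one year) → Jul 12, 1974 (2764 left).
+365 (one year) → Jul 12, 1975 (2399 left).
+366 (one year; includes Feb 29, 1976) → Jul 12, 1976 (2033 left).
+365 (one year) → Jul 12, 1977 (1668 left).
+365 (one year) → Jul 12, 1978 (1303 left).
+365 (one year) → Jul 12, 1979 (938 left).
+366 (one year; includes Feb 29, 1980) → Jul 12, 1980 (572 left).
+365 (one year) → Jul 12, 1981 (207 left).
Jul has 31 days: +20 → Aug 1, 1981 (187 left).
Aug has 31 days: +31 → Sep 1, 1981 (156 left).
Sep has 30 days: +30 → Oct 1, 1981 (126 left).
Oct has 31 days: +31 → Nov 1, 1981 (95 left).
Nov has 30 days: +30 → Dec 1, 1981 (65 left).
Dec has 31 days: +31 → Jan 1, 1982 (34 left).
Jan has 31 days: +31 → Feb 1, 1982 (3 left).
+3 → Feb 4, 1982.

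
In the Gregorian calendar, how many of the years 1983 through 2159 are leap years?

43

Multiples of 4 in [1983,2159]: 44.
Of those, multiples of 100: 2 (not leap unless ÷400).
Multiples of 400: 1.
Leap years = 44 − 2 + 1 = 43.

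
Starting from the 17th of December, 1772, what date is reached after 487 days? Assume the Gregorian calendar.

+365 (one year) → Dec 17, 1773 (122 left).
Dec has 31 days: +15 → Jan 1, 1774 (107 left).
Jan has 31 days: +31 → Feb 1, 1774 (76 left).
Feb has 28 days: +28 → Mar 1, 1774 (48 left).
Mar has 31 days: +31 → Apr 1, 1774 (17 left).
+17 → Apr 18, 1774.

April 18, 1774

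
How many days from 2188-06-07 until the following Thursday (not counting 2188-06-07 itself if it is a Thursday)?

Jun 7, 2188 is a Saturday.
From Saturday to the next Thursday is 5 days.

5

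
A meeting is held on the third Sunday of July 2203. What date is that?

July 1, 2203 is a Friday.
The first Sunday is therefore July 3 (2 days later).
The third Sunday is 3 + 2×7 = July 17.

July 17, 2203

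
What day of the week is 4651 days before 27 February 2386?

Monday

First find the weekday of Feb 27, 2386. Doomsday rule: the anchor day for the 2300s is Wednesday. For year 86: 86÷12 = 7 r 2, and 2÷4 = 0, so 7+2+0 = 9.
Wednesday + 9 ≡ Friday — that's 2386's doomsday.
In February the doomsday date is Feb 28 (2386 is not a leap year).
Feb 27 is 1 day before Feb 28; 1 mod 7 = 1, so Friday − 1 = Thursday.
4651 mod 7 = 3, so 4651 days before a Thursday is Thursday − 3 = Monday.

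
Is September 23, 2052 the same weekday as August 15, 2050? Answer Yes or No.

Yes

From Aug 15, 2050 to Sep 23, 2052 is 770 days.
770 mod 7 = 0, so they are the same weekday.
(Aug 15, 2050 is a Monday; Sep 23, 2052 is a Monday.)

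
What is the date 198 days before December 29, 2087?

June 14, 2087

−29 → Nov 30, 2087 (end of Nov, 30 days; 169 left).
−30 → Oct 31, 2087 (end of Oct, 31 days; 139 left).
−31 → Sep 30, 2087 (end of Sep, 30 days; 108 left).
−30 → Aug 31, 2087 (end of Aug, 31 days; 78 left).
−31 → Jul 31, 2087 (end of Jul, 31 days; 47 left).
−31 → Jun 30, 2087 (end of Jun, 30 days; 16 left).
−16 → Jun 14, 2087.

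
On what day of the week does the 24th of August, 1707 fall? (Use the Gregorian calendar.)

Wednesday

Doomsday rule: the anchor day for the 1700s is Sunday. For year 07: 7÷12 = 0 r 7, and 7÷4 = 1, so 0+7+1 = 8.
Sunday + 8 ≡ Monday — that's 1707's doomsday.
In August the doomsday date is Aug 8.
Aug 24 is 16 days after Aug 8; 16 mod 7 = 2, so Monday + 2 = Wednesday.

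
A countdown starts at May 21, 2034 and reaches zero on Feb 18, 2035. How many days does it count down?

273

May 21, 2034 → Jun 21, 2034: 31 days (May has 31).
Jun 21, 2034 → Jul 21, 2034: 30 days (June has 30).
Jul 21, 2034 → Aug 21, 2034: 31 days (July has 31).
Aug 21, 2034 → Sep 21, 2034: 31 days (August has 31).
Sep 21, 2034 → Oct 21, 2034: 30 days (September has 30).
Oct 21, 2034 → Nov 21, 2034: 31 days (October has 31).
Nov 21, 2034 → Dec 21, 2034: 30 days (November has 30).
Dec 21, 2034 → Jan 21, 2035: 31 days (December has 31).
Jan 21, 2035 → Feb 18, 2035: 28 days.
Total: 273 days.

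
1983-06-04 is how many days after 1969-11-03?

4961

Nov 3, 1969 → Nov 3, 1970: 365 days.
Nov 3, 1970 → Nov 3, 1971: 365 days.
Nov 3, 1971 → Nov 3, 1972: 366 days (Feb 29, 1972 is in that span).
Nov 3, 1972 → Nov 3, 1973: 365 days.
Nov 3, 1973 → Nov 3, 1974: 365 days.
Nov 3, 1974 → Nov 3, 1975: 365 days.
Nov 3, 1975 → Nov 3, 1976: 366 days (Feb 29, 1976 is in that span).
Nov 3, 1976 → Nov 3, 1977: 365 days.
Nov 3, 1977 → Nov 3, 1978: 365 days.
Nov 3, 1978 → Nov 3, 1979: 365 days.
Nov 3, 1979 → Nov 3, 1980: 366 days (Feb 29, 1980 is in that span).
Nov 3, 1980 → Nov 3, 1981: 365 days.
Nov 3, 1981 → Nov 3, 1982: 365 days.
Nov 3, 1982 → Dec 3, 1982: 30 days (November has 30).
Dec 3, 1982 → Jan 3, 1983: 31 days (December has 31).
Jan 3, 1983 → Feb 3, 1983: 31 days (January has 31).
Feb 3, 1983 → Mar 3, 1983: 28 days (February has 28).
Mar 3, 1983 → Apr 3, 1983: 31 days (March has 31).
Apr 3, 1983 → May 3, 1983: 30 days (April has 30).
May 3, 1983 → Jun 3, 1983: 31 days (May has 31).
Jun 3, 1983 → Jun 4, 1983: 1 days.
Total: 4961 days.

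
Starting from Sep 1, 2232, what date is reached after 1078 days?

+365 (one year) → Sep 1, 2233 (713 left).
+365 (one year) → Sep 1, 2234 (348 left).
Sep has 30 days: +30 → Oct 1, 2234 (318 left).
Oct has 31 days: +31 → Nov 1, 2234 (287 left).
Nov has 30 days: +30 → Dec 1, 2234 (257 left).
Dec has 31 days: +31 → Jan 1, 2235 (226 left).
Jan has 31 days: +31 → Feb 1, 2235 (195 left).
Feb has 28 days: +28 → Mar 1, 2235 (167 left).
Mar has 31 days: +31 → Apr 1, 2235 (136 left).
Apr has 30 days: +30 → May 1, 2235 (106 left).
May has 31 days: +31 → Jun 1, 2235 (75 left).
Jun has 30 days: +30 → Jul 1, 2235 (45 left).
Jul has 31 days: +31 → Aug 1, 2235 (14 left).
+14 → Aug 15, 2235.

August 15, 2235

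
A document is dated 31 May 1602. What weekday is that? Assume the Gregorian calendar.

Friday

Doomsday rule: the anchor day for the 1600s is Tuesday. For year 02: 2÷12 = 0 r 2, and 2÷4 = 0, so 0+2+0 = 2.
Tuesday + 2 ≡ Thursday — that's 1602's doomsday.
In May the doomsday date is May 9.
May 31 is 22 days after May 9; 22 mod 7 = 1, so Thursday + 1 = Friday.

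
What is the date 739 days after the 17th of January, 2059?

+365 (one year) → Jan 17, 2060 (374 left).
Jan has 31 days: +15 → Feb 1, 2060 (359 left).
Feb has 29 days: +29 → Mar 1, 2060 (330 left).
Mar has 31 days: +31 → Apr 1, 2060 (299 left).
Apr has 30 days: +30 → May 1, 2060 (269 left).
May has 31 days: +31 → Jun 1, 2060 (238 left).
Jun has 30 days: +30 → Jul 1, 2060 (208 left).
Jul has 31 days: +31 → Aug 1, 2060 (177 left).
Aug has 31 days: +31 → Sep 1, 2060 (146 left).
Sep has 30 days: +30 → Oct 1, 2060 (116 left).
Oct has 31 days: +31 → Nov 1, 2060 (85 left).
Nov has 30 days: +30 → Dec 1, 2060 (55 left).
Dec has 31 days: +31 → Jan 1, 2061 (24 left).
+24 → Jan 25, 2061.

January 25, 2061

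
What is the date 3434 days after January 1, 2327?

May 27, 2336

+365 (one year) → Jan 1, 2328 (3069 left).
+366 (one year; includes Feb 29, 2328) → Jan 1, 2329 (2703 left).
+365 (one year) → Jan 1, 2330 (2338 left).
+365 (one year) → Jan 1, 2331 (1973 left).
+365 (one year) → Jan 1, 2332 (1608 left).
+366 (one year; includes Feb 29, 2332) → Jan 1, 2333 (1242 left).
+365 (one year) → Jan 1, 2334 (877 left).
+365 (one year) → Jan 1, 2335 (512 left).
+365 (one year) → Jan 1, 2336 (147 left).
Jan has 31 days: +31 → Feb 1, 2336 (116 left).
Feb has 29 days: +29 → Mar 1, 2336 (87 left).
Mar has 31 days: +31 → Apr 1, 2336 (56 left).
Apr has 30 days: +30 → May 1, 2336 (26 left).
+26 → May 27, 2336.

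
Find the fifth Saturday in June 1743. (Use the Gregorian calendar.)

June 1, 1743 is a Saturday.
The first Saturday is therefore June 1 (same day).
The fifth Saturday is 1 + 4×7 = June 29.

June 29, 1743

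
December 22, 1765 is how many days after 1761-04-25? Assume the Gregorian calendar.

1702

Apr 25, 1761 → Apr 25, 1762: 365 days.
Apr 25, 1762 → Apr 25, 1763: 365 days.
Apr 25, 1763 → Apr 25, 1764: 366 days (Feb 29, 1764 is in that span).
Apr 25, 1764 → Apr 25, 1765: 365 days.
Apr 25, 1765 → May 25, 1765: 30 days (April has 30).
May 25, 1765 → Jun 25, 1765: 31 days (May has 31).
Jun 25, 1765 → Jul 25, 1765: 30 days (June has 30).
Jul 25, 1765 → Aug 25, 1765: 31 days (July has 31).
Aug 25, 1765 → Sep 25, 1765: 31 days (August has 31).
Sep 25, 1765 → Oct 25, 1765: 30 days (September has 30).
Oct 25, 1765 → Nov 25, 1765: 31 days (October has 31).
Nov 25, 1765 → Dec 22, 1765: 27 days.
Total: 1702 days.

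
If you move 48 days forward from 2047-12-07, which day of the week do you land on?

Friday

Dec 7, 2047 is a Saturday.
48 mod 7 = 6, so 48 days after a Saturday is Saturday + 6 = Friday.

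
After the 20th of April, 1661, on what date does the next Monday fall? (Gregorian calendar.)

Apr 20, 1661 is a Wednesday.
From Wednesday to the next Monday is 5 days.
Apr 20, 1661 + 5 = Apr 25, 1661.

April 25, 1661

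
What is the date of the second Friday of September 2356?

September 14, 2356

September 1, 2356 is a Saturday.
The first Friday is therefore September 7 (6 days later).
The second Friday is 7 + 1×7 = September 14.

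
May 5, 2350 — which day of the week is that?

Friday

Doomsday rule: the anchor day for the 2300s is Wednesday. For year 50: 50÷12 = 4 r 2, and 2÷4 = 0, so 4+2+0 = 6.
Wednesday + 6 ≡ Tuesday — that's 2350's doomsday.
In May the doomsday date is May 9.
May 5 is 4 days before May 9; 4 mod 7 = 4, so Tuesday − 4 = Friday.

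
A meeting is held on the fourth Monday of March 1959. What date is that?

March 1, 1959 is a Sunday.
The first Monday is therefore March 2 (1 days later).
The fourth Monday is 2 + 3×7 = March 23.

March 23, 1959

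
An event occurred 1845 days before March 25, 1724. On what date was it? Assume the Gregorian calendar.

March 7, 1719

−366 (one year; includes Feb 29, 1724) → Mar 25, 1723 (1479 left).
−365 (one year) → Mar 25, 1722 (1114 left).
−365 (one year) → Mar 25, 1721 (749 left).
−365 (one year) → Mar 25, 1720 (384 left).
−25 → Feb 29, 1720 (end of Feb, 29 days; 359 left).
−29 → Jan 31, 1720 (end of Jan, 31 days; 330 left).
−31 → Dec 31, 1719 (end of Dec, 31 days; 299 left).
−31 → Nov 30, 1719 (end of Nov, 30 days; 268 left).
−30 → Oct 31, 1719 (end of Oct, 31 days; 238 left).
−31 → Sep 30, 1719 (end of Sep, 30 days; 207 left).
−30 → Aug 31, 1719 (end of Aug, 31 days; 177 left).
−31 → Jul 31, 1719 (end of Jul, 31 days; 146 left).
−31 → Jun 30, 1719 (end of Jun, 30 days; 115 left).
−30 → May 31, 1719 (end of May, 31 days; 85 left).
−31 → Apr 30, 1719 (end of Apr, 30 days; 54 left).
−30 → Mar 31, 1719 (end of Mar, 31 days; 24 left).
−24 → Mar 7, 1719.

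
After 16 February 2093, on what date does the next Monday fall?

February 23, 2093

Feb 16, 2093 is a Monday.
From Monday to the next Monday is 7 days.
Feb 16, 2093 + 7 = Feb 23, 2093.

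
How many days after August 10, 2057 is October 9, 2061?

1521

Aug 10, 2057 → Aug 10, 2058: 365 days.
Aug 10, 2058 → Aug 10, 2059: 365 days.
Aug 10, 2059 → Aug 10, 2060: 366 days (Feb 29, 2060 is in that span).
Aug 10, 2060 → Aug 10, 2061: 365 days.
Aug 10, 2061 → Sep 10, 2061: 31 days (August has 31).
Sep 10, 2061 → Oct 9, 2061: 29 days.
Total: 1521 days.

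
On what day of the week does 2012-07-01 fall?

January 1, 2012 is a Sunday.
Jan 1, 2012 → Feb 1, 2012: 31 days (January has 31).
Feb 1, 2012 → Mar 1, 2012: 29 days (February has 29).
Mar 1, 2012 → Apr 1, 2012: 31 days (March has 31).
Apr 1, 2012 → May 1, 2012: 30 days (April has 30).
May 1, 2012 → Jun 1, 2012: 31 days (May has 31).
Jun 1, 2012 → Jul 1, 2012: 30 days.
Total: 182 days.
182 mod 7 = 0, so Sunday + 0 = Sunday.

Sunday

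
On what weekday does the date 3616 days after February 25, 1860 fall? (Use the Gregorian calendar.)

First find the weekday of Feb 25, 1860. Doomsday rule: the anchor day for the 1800s is Friday. For year 60: 60÷12 = 5 r 0, and 0÷4 = 0, so 5+0+0 = 5.
Friday + 5 ≡ Wednesday — that's 1860's doomsday.
In February the doomsday date is Feb 29 (1860 is a leap year (divisible by 4)).
Feb 25 is 4 days before Feb 29; 4 mod 7 = 4, so Wednesday − 4 = Saturday.
3616 mod 7 = 4, so 3616 days after a Saturday is Saturday + 4 = Wednesday.

Wednesday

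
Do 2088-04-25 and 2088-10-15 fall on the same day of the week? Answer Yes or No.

No

From Apr 25, 2088 to Oct 15, 2088 is 173 days.
173 mod 7 = 5, so they are different weekdays.
(Apr 25, 2088 is a Sunday; Oct 15, 2088 is a Friday.)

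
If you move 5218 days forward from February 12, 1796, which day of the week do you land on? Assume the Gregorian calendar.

Monday

First find the weekday of Feb 12, 1796. Doomsday rule: the anchor day for the 1700s is Sunday. For year 96: 96÷12 = 8 r 0, and 0÷4 = 0, so 8+0+0 = 8.
Sunday + 8 ≡ Monday — that's 1796's doomsday.
In February the doomsday date is Feb 29 (1796 is a leap year (divisible by 4)).
Feb 12 is 17 days before Feb 29; 17 mod 7 = 3, so Monday − 3 = Friday.
5218 mod 7 = 3, so 5218 days after a Friday is Friday + 3 = Monday.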